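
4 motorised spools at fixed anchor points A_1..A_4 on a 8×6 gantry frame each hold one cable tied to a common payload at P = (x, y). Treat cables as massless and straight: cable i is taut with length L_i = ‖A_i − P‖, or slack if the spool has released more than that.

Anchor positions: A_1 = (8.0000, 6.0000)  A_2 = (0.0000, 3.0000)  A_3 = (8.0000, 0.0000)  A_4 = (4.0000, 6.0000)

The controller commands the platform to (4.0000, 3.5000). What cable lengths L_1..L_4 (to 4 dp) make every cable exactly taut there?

(4.7170, 4.0311, 5.3151, 2.5000)

L_1: Δ = A_1−P = (4.0000, 2.5000) → ‖Δ‖ = √22.2500 = 4.7170
L_2: Δ = A_2−P = (-4.0000, -0.5000) → ‖Δ‖ = √16.2500 = 4.0311
L_3: Δ = A_3−P = (4.0000, -3.5000) → ‖Δ‖ = √28.2500 = 5.3151
L_4: Δ = A_4−P = (0.0000, 2.5000) → ‖Δ‖ = √6.2500 = 2.5000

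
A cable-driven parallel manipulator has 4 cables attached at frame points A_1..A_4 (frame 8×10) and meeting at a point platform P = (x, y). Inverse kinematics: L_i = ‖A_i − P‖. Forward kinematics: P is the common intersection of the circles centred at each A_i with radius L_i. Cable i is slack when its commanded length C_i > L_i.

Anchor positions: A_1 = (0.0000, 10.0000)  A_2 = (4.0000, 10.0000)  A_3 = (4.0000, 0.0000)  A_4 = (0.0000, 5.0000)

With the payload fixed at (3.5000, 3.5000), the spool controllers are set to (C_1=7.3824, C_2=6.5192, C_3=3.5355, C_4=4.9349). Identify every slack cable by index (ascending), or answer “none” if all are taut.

cable 1: √((-3.5000)²+(6.5000)²)=7.3824, C_1=7.3824: taut
cable 2: √((0.5000)²+(6.5000)²)=6.5192, C_2=6.5192: taut
cable 3: √((0.5000)²+(-3.5000)²)=3.5355, C_3=3.5355: taut
cable 4: √((-3.5000)²+(1.5000)²)=3.8079, C_4=4.9349: slack

4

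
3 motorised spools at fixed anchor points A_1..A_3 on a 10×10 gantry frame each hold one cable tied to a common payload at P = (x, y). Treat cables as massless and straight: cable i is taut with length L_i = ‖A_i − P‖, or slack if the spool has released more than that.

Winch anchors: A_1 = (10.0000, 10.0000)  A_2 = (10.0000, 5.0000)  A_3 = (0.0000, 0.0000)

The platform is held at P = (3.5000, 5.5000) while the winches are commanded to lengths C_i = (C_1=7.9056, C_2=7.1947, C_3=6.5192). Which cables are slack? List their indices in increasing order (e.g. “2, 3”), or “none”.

cable 1: √((6.5000)²+(4.5000)²)=7.9057, C_1=7.9056: taut
cable 2: √((6.5000)²+(-0.5000)²)=6.5192, C_2=7.1947: slack
cable 3: √((-3.5000)²+(-5.5000)²)=6.5192, C_3=6.5192: taut

2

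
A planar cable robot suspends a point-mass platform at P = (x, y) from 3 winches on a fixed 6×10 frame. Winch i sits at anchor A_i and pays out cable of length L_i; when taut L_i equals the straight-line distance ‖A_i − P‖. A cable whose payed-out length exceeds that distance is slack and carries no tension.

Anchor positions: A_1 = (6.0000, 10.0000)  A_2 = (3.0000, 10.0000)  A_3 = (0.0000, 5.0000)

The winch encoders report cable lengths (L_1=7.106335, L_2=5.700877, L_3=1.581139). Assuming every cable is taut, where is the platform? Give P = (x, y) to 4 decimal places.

expand ‖A_i−P‖²=L_i² and subtract eq 1 (k_i ≔ ‖A_i‖²−L_i²)
k_1 = 36.0000+100.0000−50.5000 = 85.5000
eq1−eq2 → [6.0000  0.0000]·P = 9.0000
eq1−eq3 → [12.0000  10.0000]·P = 63.0000
2×2 solve → P = (1.5000, 4.5000)

(1.5000, 4.5000)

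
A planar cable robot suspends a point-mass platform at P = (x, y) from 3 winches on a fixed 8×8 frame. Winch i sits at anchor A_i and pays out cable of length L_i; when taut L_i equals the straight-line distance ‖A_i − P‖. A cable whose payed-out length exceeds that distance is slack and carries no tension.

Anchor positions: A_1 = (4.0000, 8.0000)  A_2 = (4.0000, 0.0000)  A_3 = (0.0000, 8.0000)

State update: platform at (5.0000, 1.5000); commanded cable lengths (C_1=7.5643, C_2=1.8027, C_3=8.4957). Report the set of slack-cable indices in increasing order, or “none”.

1, 3

i=1: geometric 6.5765 vs commanded 7.5643 ⇒ slack
i=2: geometric 1.8028 vs commanded 1.8027 ⇒ taut
i=3: geometric 8.2006 vs commanded 8.4957 ⇒ slack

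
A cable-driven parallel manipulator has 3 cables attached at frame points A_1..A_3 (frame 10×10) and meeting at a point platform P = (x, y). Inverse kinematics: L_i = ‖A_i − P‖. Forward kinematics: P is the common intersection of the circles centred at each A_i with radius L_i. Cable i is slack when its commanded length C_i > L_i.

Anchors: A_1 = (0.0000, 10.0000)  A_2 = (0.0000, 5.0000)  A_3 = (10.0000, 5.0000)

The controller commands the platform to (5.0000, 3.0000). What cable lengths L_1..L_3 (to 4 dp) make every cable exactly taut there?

(8.6023, 5.3852, 5.3852)

L_1 = √((0.0000−5.0000)² + (10.0000−3.0000)²) = 8.6023
L_2 = √((0.0000−5.0000)² + (5.0000−3.0000)²) = 5.3852
L_3 = √((10.0000−5.0000)² + (5.0000−3.0000)²) = 5.3852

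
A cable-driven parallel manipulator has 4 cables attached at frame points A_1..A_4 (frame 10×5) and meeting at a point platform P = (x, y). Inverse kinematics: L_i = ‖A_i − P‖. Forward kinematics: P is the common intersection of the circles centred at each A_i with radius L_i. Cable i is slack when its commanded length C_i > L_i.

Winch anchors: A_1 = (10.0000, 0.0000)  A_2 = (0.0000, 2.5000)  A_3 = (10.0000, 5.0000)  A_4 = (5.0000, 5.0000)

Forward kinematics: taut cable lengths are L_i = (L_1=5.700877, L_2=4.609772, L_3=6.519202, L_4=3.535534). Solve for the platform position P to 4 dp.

each cable: (A_i−P)·(A_i−P) = L_i²; let k_i = ‖A_i‖²−L_i²
k_1 = 100.0000+0.0000−32.5000 = 67.5000
row 1: 20.0000x − 5.0000y = 82.5000  (k_2=-15.0000)
row 2: 0.0000x − 10.0000y = -15.0000  (k_3=82.5000)
row 3: 10.0000x − 10.0000y = 30.0000  (k_4=37.5000)
Cramer on rows 1–2 → x = 4.5000, y = 1.5000
check cable 4: ‖A_4−P‖² = 12.5000 ≈ L_4² = 12.5000 ✓

(4.5000, 1.5000)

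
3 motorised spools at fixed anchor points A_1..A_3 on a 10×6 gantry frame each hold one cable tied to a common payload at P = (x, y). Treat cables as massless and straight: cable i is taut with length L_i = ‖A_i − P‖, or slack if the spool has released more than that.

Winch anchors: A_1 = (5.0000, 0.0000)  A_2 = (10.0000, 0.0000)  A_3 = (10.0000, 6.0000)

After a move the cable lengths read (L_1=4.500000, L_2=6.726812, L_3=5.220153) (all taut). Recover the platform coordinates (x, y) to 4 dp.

expand ‖A_i−P‖²=L_i² and subtract eq 1 (k_i ≔ ‖A_i‖²−L_i²)
k_1 = 25.0000+0.0000−20.2500 = 4.7500
eq1−eq2 → [-10.0000  0.0000]·P = -50.0000
eq1−eq3 → [-10.0000  -12.0000]·P = -104.0000
2×2 solve → P = (5.0000, 4.5000)

(5.0000, 4.5000)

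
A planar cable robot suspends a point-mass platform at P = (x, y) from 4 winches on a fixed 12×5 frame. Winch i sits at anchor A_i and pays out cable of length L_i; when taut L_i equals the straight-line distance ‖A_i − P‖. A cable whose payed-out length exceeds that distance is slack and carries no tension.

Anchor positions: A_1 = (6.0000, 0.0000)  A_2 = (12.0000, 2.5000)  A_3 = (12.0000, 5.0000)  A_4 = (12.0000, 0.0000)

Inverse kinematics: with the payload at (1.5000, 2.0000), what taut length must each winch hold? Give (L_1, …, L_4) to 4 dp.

(4.9244, 10.5119, 10.9202, 10.6888)

L_1 = √((6.0000−1.5000)² + (0.0000−2.0000)²) = 4.9244
L_2 = √((12.0000−1.5000)² + (2.5000−2.0000)²) = 10.5119
L_3 = √((12.0000−1.5000)² + (5.0000−2.0000)²) = 10.9202
L_4 = √((12.0000−1.5000)² + (0.0000−2.0000)²) = 10.6888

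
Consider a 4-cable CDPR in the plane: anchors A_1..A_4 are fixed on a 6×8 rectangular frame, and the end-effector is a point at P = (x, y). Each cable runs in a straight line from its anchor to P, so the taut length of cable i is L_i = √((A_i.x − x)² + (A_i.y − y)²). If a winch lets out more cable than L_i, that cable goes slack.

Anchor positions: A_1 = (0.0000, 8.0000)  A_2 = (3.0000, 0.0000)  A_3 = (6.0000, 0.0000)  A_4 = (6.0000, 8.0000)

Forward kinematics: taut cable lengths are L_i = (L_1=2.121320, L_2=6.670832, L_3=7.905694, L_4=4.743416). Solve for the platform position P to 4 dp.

(1.5000, 6.5000)

circle eqns → linear via eq_j − eq_1; set k_j = A_j·A_j − L_j²
k_1 = 0.0000+64.0000−4.5000 = 59.5000
-6.0000·x + 16.0000·y = k_1−k_2 = 95.0000
-12.0000·x + 16.0000·y = k_1−k_3 = 86.0000
-12.0000·x + 0.0000·y = k_1−k_4 = -18.0000
solve first two rows → x=1.5000, y=6.5000
check cable 4: ‖A_4−P‖² = 22.5000 ≈ L_4² = 22.5000 ✓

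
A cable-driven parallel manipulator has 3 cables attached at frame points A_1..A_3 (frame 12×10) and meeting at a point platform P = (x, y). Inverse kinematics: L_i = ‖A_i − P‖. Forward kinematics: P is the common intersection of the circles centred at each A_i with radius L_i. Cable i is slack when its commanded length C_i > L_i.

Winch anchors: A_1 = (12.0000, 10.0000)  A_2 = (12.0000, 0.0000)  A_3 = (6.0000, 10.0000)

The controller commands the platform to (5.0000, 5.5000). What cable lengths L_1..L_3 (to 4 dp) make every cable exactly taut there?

(8.3217, 8.9022, 4.6098)

cable 1: Δx=7.0000, Δy=4.5000; L_1 = √(Δx²+Δy²) = 8.3217
cable 2: Δx=7.0000, Δy=-5.5000; L_2 = √(Δx²+Δy²) = 8.9022
cable 3: Δx=1.0000, Δy=4.5000; L_3 = √(Δx²+Δy²) = 4.6098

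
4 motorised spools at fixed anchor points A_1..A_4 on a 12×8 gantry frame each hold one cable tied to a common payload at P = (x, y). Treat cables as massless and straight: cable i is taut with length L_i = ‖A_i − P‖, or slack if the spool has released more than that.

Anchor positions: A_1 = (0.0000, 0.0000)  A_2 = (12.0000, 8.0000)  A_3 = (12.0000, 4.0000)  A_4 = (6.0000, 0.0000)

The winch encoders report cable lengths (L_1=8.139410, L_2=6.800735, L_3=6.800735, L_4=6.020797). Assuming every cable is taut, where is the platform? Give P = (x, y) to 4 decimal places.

each cable: (A_i−P)·(A_i−P) = L_i²; let c_i = ‖A_i‖²−L_i²
c_1 = 0.0000+0.0000−66.2500 = -66.2500
row 1: -24.0000x − 16.0000y = -228.0000  (c_2=161.7500)
row 2: -24.0000x − 8.0000y = -180.0000  (c_3=113.7500)
row 3: -12.0000x + 0.0000y = -66.0000  (c_4=-0.2500)
Cramer on rows 1–2 → x = 5.5000, y = 6.0000
check cable 4: ‖A_4−P‖² = 36.2500 ≈ L_4² = 36.2500 ✓

(5.5000, 6.0000)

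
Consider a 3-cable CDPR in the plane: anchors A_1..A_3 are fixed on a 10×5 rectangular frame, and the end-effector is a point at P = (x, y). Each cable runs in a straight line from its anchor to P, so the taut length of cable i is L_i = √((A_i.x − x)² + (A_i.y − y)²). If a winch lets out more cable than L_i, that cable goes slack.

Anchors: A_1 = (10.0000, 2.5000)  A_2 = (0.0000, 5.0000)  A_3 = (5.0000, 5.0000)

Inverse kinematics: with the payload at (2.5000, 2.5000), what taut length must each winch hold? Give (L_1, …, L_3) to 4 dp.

(7.5000, 3.5355, 3.5355)

L_1 = √((10.0000−2.5000)² + (2.5000−2.5000)²) = 7.5000
L_2 = √((0.0000−2.5000)² + (5.0000−2.5000)²) = 3.5355
L_3 = √((5.0000−2.5000)² + (5.0000−2.5000)²) = 3.5355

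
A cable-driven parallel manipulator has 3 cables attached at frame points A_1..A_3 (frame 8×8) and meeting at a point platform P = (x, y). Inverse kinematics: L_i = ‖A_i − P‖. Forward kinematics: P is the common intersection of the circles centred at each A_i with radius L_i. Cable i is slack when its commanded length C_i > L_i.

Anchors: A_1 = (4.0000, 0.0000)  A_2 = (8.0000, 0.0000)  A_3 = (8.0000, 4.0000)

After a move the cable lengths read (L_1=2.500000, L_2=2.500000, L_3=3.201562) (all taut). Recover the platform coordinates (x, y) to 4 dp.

circle eqns → linear via eq_j − eq_1; set c_j = A_j·A_j − L_j²
c_1 = 16.0000+0.0000−6.2500 = 9.7500
-8.0000·x + 0.0000·y = c_1−c_2 = -48.0000
-8.0000·x − 8.0000·y = c_1−c_3 = -60.0000
solve first two rows → x=6.0000, y=1.5000

(6.0000, 1.5000)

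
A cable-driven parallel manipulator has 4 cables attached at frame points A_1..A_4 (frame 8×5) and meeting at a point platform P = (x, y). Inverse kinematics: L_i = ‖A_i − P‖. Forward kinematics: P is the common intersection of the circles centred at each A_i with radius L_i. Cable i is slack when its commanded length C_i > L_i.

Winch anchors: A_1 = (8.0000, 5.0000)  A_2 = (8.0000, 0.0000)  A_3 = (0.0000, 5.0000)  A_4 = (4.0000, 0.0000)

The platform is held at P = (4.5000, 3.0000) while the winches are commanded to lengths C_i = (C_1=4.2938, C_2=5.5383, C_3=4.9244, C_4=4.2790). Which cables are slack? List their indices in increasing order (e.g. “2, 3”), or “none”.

1, 2, 4

cable 1: √((3.5000)²+(2.0000)²)=4.0311, C_1=4.2938: slack
cable 2: √((3.5000)²+(-3.0000)²)=4.6098, C_2=5.5383: slack
cable 3: √((-4.5000)²+(2.0000)²)=4.9244, C_3=4.9244: taut
cable 4: √((-0.5000)²+(-3.0000)²)=3.0414, C_4=4.2790: slack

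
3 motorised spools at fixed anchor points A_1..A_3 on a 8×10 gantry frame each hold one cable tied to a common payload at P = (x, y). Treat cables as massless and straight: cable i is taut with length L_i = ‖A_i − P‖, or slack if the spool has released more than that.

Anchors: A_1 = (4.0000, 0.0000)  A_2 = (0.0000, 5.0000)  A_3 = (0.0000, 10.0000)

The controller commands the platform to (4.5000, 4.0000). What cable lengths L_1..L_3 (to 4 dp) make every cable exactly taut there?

cable 1: Δx=-0.5000, Δy=-4.0000; L_1 = √(Δx²+Δy²) = 4.0311
cable 2: Δx=-4.5000, Δy=1.0000; L_2 = √(Δx²+Δy²) = 4.6098
cable 3: Δx=-4.5000, Δy=6.0000; L_3 = √(Δx²+Δy²) = 7.5000

(4.0311, 4.6098, 7.5000)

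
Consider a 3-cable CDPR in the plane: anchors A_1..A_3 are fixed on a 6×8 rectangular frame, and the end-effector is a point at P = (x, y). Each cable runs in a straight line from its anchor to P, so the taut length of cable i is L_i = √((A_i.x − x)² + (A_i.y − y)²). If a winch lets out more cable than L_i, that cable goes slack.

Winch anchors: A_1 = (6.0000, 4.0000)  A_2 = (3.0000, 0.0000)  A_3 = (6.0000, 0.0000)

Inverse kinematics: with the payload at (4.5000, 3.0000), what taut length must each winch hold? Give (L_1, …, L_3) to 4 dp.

L_1 = √((6.0000−4.5000)² + (4.0000−3.0000)²) = 1.8028
L_2 = √((3.0000−4.5000)² + (0.0000−3.0000)²) = 3.3541
L_3 = √((6.0000−4.5000)² + (0.0000−3.0000)²) = 3.3541

(1.8028, 3.3541, 3.3541)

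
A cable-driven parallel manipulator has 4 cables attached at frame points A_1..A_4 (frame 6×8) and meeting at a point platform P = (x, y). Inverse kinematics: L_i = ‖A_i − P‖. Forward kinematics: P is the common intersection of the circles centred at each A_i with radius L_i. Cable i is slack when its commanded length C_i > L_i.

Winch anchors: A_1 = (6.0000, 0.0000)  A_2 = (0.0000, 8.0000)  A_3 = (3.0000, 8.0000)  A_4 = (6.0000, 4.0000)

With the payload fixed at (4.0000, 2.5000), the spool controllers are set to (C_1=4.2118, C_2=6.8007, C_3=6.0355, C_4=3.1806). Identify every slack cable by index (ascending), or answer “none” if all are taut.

cable 1: L_1 = ‖A_1−P‖ = 3.2016;  C_1 = 4.2118 → slack
cable 2: L_2 = ‖A_2−P‖ = 6.8007;  C_2 = 6.8007 → taut
cable 3: L_3 = ‖A_3−P‖ = 5.5902;  C_3 = 6.0355 → slack
cable 4: L_4 = ‖A_4−P‖ = 2.5000;  C_4 = 3.1806 → slack

1, 3, 4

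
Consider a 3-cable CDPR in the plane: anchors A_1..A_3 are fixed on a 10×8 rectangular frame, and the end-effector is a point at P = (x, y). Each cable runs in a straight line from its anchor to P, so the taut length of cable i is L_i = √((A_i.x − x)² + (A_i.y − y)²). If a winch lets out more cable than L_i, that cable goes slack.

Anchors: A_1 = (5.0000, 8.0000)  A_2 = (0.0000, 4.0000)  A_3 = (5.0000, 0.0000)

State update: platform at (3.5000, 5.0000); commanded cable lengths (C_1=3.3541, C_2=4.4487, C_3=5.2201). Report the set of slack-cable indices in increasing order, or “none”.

cable 1: L_1 = ‖A_1−P‖ = 3.3541;  C_1 = 3.3541 → taut
cable 2: L_2 = ‖A_2−P‖ = 3.6401;  C_2 = 4.4487 → slack
cable 3: L_3 = ‖A_3−P‖ = 5.2202;  C_3 = 5.2201 → taut

2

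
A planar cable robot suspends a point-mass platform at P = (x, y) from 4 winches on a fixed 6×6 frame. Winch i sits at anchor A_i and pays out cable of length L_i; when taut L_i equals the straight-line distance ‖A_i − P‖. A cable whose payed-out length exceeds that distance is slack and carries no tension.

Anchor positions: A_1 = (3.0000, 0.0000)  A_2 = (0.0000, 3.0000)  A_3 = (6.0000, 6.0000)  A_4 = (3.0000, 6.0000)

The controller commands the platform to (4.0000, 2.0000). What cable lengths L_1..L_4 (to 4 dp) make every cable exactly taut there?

(2.2361, 4.1231, 4.4721, 4.1231)

L_1: Δ = A_1−P = (-1.0000, -2.0000) → ‖Δ‖ = √5.0000 = 2.2361
L_2: Δ = A_2−P = (-4.0000, 1.0000) → ‖Δ‖ = √17.0000 = 4.1231
L_3: Δ = A_3−P = (2.0000, 4.0000) → ‖Δ‖ = √20.0000 = 4.4721
L_4: Δ = A_4−P = (-1.0000, 4.0000) → ‖Δ‖ = √17.0000 = 4.1231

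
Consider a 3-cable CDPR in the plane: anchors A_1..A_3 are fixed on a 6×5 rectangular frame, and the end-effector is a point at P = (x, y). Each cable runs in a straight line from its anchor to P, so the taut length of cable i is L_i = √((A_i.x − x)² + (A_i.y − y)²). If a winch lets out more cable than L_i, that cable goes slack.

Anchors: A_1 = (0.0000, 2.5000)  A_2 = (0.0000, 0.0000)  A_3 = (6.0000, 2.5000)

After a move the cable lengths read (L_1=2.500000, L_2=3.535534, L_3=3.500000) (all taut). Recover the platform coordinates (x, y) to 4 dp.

(2.5000, 2.5000)

each cable: (A_i−P)·(A_i−P) = L_i²; let q_i = ‖A_i‖²−L_i²
q_1 = 0.0000+6.2500−6.2500 = 0.0000
row 1: 0.0000x + 5.0000y = 12.5000  (q_2=-12.5000)
row 2: -12.0000x + 0.0000y = -30.0000  (q_3=30.0000)
Cramer on rows 1–2 → x = 2.5000, y = 2.5000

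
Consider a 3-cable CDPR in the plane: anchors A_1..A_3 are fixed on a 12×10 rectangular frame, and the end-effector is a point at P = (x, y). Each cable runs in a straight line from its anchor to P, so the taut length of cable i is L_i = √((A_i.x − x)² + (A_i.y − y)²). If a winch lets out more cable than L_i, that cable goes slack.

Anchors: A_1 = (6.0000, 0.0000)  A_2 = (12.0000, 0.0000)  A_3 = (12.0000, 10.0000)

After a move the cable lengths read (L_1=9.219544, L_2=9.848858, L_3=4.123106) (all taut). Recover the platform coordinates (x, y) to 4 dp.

circle eqns → linear via eq_j − eq_1; set k_j = A_j·A_j − L_j²
k_1 = 36.0000+0.0000−85.0000 = -49.0000
-12.0000·x + 0.0000·y = k_1−k_2 = -96.0000
-12.0000·x − 20.0000·y = k_1−k_3 = -276.0000
solve first two rows → x=8.0000, y=9.0000

(8.0000, 9.0000)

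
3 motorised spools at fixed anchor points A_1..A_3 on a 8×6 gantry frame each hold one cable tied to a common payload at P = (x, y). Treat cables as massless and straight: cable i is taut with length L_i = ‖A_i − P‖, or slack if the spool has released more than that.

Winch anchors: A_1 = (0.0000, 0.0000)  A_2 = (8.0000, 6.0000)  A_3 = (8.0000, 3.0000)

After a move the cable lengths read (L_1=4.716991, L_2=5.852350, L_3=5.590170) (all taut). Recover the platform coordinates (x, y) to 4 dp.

(2.5000, 4.0000)

circle eqns → linear via eq_j − eq_1; set c_j = A_j·A_j − L_j²
c_1 = 0.0000+0.0000−22.2500 = -22.2500
-16.0000·x − 12.0000·y = c_1−c_2 = -88.0000
-16.0000·x − 6.0000·y = c_1−c_3 = -64.0000
solve first two rows → x=2.5000, y=4.0000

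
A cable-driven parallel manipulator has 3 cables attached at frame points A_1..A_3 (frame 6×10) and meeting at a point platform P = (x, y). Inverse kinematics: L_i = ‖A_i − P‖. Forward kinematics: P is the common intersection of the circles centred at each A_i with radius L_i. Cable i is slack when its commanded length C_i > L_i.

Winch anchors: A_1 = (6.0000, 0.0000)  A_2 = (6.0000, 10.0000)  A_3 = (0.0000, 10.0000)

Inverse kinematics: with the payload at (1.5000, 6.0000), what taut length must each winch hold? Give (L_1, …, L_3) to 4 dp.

(7.5000, 6.0208, 4.2720)

L_1: Δ = A_1−P = (4.5000, -6.0000) → ‖Δ‖ = √56.2500 = 7.5000
L_2: Δ = A_2−P = (4.5000, 4.0000) → ‖Δ‖ = √36.2500 = 6.0208
L_3: Δ = A_3−P = (-1.5000, 4.0000) → ‖Δ‖ = √18.2500 = 4.2720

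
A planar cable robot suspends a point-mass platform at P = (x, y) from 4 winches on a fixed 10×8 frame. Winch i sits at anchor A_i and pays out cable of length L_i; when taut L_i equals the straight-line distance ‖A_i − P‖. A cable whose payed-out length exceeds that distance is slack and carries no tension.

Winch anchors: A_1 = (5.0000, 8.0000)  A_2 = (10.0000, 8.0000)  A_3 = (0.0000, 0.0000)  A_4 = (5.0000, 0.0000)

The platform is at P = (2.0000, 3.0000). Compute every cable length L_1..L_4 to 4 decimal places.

(5.8310, 9.4340, 3.6056, 4.2426)

cable 1: Δx=3.0000, Δy=5.0000; L_1 = √(Δx²+Δy²) = 5.8310
cable 2: Δx=8.0000, Δy=5.0000; L_2 = √(Δx²+Δy²) = 9.4340
cable 3: Δx=-2.0000, Δy=-3.0000; L_3 = √(Δx²+Δy²) = 3.6056
cable 4: Δx=3.0000, Δy=-3.0000; L_4 = √(Δx²+Δy²) = 4.2426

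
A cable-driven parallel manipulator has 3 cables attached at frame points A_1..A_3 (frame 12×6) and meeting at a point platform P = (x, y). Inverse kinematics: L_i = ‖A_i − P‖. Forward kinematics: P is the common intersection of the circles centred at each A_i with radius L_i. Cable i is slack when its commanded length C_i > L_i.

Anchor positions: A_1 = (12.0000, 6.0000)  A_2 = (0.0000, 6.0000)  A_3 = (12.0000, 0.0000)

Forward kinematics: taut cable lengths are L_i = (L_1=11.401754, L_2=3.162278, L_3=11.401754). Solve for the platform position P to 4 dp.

expand ‖A_i−P‖²=L_i² and subtract eq 1 (c_i ≔ ‖A_i‖²−L_i²)
c_1 = 144.0000+36.0000−130.0000 = 50.0000
eq1−eq2 → [24.0000  0.0000]·P = 24.0000
eq1−eq3 → [0.0000  12.0000]·P = 36.0000
2×2 solve → P = (1.0000, 3.0000)

(1.0000, 3.0000)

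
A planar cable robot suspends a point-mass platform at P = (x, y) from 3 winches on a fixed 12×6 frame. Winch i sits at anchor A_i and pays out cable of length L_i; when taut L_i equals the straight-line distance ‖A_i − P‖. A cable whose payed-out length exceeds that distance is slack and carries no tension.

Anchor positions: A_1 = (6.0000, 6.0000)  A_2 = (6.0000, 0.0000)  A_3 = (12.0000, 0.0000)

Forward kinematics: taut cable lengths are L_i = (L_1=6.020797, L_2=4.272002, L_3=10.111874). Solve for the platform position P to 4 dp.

each cable: (A_i−P)·(A_i−P) = L_i²; let c_i = ‖A_i‖²−L_i²
c_1 = 36.0000+36.0000−36.2500 = 35.7500
row 1: 0.0000x + 12.0000y = 18.0000  (c_2=17.7500)
row 2: -12.0000x + 12.0000y = -6.0000  (c_3=41.7500)
Cramer on rows 1–2 → x = 2.0000, y = 1.5000

(2.0000, 1.5000)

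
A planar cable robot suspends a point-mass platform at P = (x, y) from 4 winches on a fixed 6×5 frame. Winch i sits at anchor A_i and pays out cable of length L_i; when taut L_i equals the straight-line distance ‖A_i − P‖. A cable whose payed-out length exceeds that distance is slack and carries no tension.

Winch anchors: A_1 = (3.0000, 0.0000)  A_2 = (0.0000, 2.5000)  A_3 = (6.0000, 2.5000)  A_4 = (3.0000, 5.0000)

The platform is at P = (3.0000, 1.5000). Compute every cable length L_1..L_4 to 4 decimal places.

(1.5000, 3.1623, 3.1623, 3.5000)

L_1 = √((3.0000−3.0000)² + (0.0000−1.5000)²) = 1.5000
L_2 = √((0.0000−3.0000)² + (2.5000−1.5000)²) = 3.1623
L_3 = √((6.0000−3.0000)² + (2.5000−1.5000)²) = 3.1623
L_4 = √((3.0000−3.0000)² + (5.0000−1.5000)²) = 3.5000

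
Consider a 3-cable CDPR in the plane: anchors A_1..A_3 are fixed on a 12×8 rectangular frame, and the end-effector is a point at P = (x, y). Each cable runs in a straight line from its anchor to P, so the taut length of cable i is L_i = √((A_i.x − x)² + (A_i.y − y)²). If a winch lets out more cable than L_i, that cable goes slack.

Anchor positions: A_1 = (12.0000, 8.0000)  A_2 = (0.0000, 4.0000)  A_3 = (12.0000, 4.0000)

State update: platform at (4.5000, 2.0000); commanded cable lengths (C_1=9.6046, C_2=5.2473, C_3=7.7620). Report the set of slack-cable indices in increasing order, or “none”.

cable 1: L_1 = ‖A_1−P‖ = 9.6047;  C_1 = 9.6046 → taut
cable 2: L_2 = ‖A_2−P‖ = 4.9244;  C_2 = 5.2473 → slack
cable 3: L_3 = ‖A_3−P‖ = 7.7621;  C_3 = 7.7620 → taut

2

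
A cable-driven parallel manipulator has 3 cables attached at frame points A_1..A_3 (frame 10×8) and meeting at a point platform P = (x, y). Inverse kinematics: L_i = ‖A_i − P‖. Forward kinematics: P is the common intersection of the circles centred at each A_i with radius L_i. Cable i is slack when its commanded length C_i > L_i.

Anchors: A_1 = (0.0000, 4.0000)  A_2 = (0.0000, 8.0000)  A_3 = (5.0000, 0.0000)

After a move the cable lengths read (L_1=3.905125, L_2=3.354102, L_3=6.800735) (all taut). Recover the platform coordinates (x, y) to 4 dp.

expand ‖A_i−P‖²=L_i² and subtract eq 1 (k_i ≔ ‖A_i‖²−L_i²)
k_1 = 0.0000+16.0000−15.2500 = 0.7500
eq1−eq2 → [0.0000  -8.0000]·P = -52.0000
eq1−eq3 → [-10.0000  8.0000]·P = 22.0000
2×2 solve → P = (3.0000, 6.5000)

(3.0000, 6.5000)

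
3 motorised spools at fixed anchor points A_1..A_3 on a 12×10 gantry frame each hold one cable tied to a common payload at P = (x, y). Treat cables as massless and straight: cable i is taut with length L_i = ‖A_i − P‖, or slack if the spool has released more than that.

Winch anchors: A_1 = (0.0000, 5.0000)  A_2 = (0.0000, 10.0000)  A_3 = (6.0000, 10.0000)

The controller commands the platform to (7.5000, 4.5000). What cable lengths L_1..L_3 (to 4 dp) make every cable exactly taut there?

L_1 = √((0.0000−7.5000)² + (5.0000−4.5000)²) = 7.5166
L_2 = √((0.0000−7.5000)² + (10.0000−4.5000)²) = 9.3005
L_3 = √((6.0000−7.5000)² + (10.0000−4.5000)²) = 5.7009

(7.5166, 9.3005, 5.7009)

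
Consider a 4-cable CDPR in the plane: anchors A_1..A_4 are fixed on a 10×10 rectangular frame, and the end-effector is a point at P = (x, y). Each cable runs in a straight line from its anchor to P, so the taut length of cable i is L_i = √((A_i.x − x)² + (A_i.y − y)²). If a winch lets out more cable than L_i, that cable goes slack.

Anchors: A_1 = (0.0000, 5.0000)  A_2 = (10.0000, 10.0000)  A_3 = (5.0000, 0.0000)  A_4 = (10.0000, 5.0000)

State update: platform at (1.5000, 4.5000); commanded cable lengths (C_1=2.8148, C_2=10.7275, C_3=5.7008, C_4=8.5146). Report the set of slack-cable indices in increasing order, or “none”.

cable 1: √((-1.5000)²+(0.5000)²)=1.5811, C_1=2.8148: slack
cable 2: √((8.5000)²+(5.5000)²)=10.1242, C_2=10.7275: slack
cable 3: √((3.5000)²+(-4.5000)²)=5.7009, C_3=5.7008: taut
cable 4: √((8.5000)²+(0.5000)²)=8.5147, C_4=8.5146: taut

1, 2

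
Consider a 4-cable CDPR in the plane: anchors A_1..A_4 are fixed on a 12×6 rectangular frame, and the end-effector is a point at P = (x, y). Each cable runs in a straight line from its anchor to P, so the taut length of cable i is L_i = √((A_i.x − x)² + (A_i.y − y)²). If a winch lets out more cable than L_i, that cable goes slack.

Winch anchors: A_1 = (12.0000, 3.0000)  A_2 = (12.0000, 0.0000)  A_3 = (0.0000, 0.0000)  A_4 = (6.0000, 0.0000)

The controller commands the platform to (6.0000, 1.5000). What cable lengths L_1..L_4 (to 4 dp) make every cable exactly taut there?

L_1 = √((12.0000−6.0000)² + (3.0000−1.5000)²) = 6.1847
L_2 = √((12.0000−6.0000)² + (0.0000−1.5000)²) = 6.1847
L_3 = √((0.0000−6.0000)² + (0.0000−1.5000)²) = 6.1847
L_4 = √((6.0000−6.0000)² + (0.0000−1.5000)²) = 1.5000

(6.1847, 6.1847, 6.1847, 1.5000)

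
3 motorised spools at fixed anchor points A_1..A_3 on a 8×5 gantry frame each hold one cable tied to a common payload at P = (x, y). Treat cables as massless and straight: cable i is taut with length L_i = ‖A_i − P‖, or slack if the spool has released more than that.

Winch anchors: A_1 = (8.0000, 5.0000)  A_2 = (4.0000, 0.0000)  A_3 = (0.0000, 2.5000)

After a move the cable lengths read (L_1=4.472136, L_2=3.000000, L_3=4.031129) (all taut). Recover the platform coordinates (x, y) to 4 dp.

(4.0000, 3.0000)

expand ‖A_i−P‖²=L_i² and subtract eq 1 (c_i ≔ ‖A_i‖²−L_i²)
c_1 = 64.0000+25.0000−20.0000 = 69.0000
eq1−eq2 → [8.0000  10.0000]·P = 62.0000
eq1−eq3 → [16.0000  5.0000]·P = 79.0000
2×2 solve → P = (4.0000, 3.0000)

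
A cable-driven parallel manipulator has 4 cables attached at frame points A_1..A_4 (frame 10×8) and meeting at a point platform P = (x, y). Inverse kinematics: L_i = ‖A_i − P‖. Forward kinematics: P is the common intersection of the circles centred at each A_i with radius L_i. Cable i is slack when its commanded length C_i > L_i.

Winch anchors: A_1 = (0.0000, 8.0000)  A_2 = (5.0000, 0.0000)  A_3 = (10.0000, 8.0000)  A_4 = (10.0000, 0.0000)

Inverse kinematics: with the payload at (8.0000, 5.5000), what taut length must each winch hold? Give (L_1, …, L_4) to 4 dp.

(8.3815, 6.2650, 3.2016, 5.8523)

cable 1: Δx=-8.0000, Δy=2.5000; L_1 = √(Δx²+Δy²) = 8.3815
cable 2: Δx=-3.0000, Δy=-5.5000; L_2 = √(Δx²+Δy²) = 6.2650
cable 3: Δx=2.0000, Δy=2.5000; L_3 = √(Δx²+Δy²) = 3.2016
cable 4: Δx=2.0000, Δy=-5.5000; L_4 = √(Δx²+Δy²) = 5.8523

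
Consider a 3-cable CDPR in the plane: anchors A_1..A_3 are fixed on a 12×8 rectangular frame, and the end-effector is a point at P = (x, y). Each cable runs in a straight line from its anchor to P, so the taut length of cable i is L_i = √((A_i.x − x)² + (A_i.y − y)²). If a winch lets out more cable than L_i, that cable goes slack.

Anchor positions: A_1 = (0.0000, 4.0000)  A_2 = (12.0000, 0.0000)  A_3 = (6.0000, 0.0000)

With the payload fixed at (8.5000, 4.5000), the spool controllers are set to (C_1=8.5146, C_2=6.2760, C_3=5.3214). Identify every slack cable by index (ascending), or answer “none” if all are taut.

cable 1: L_1 = ‖A_1−P‖ = 8.5147;  C_1 = 8.5146 → taut
cable 2: L_2 = ‖A_2−P‖ = 5.7009;  C_2 = 6.2760 → slack
cable 3: L_3 = ‖A_3−P‖ = 5.1478;  C_3 = 5.3214 → slack

2, 3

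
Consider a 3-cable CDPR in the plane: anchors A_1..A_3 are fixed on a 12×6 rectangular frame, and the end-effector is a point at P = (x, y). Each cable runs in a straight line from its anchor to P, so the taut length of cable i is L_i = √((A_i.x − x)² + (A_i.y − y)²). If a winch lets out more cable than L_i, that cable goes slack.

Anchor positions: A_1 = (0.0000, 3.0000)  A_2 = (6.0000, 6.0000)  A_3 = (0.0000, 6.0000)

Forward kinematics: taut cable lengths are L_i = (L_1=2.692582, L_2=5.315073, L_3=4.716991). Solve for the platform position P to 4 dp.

(2.5000, 2.0000)

circle eqns → linear via eq_j − eq_1; set q_j = A_j·A_j − L_j²
q_1 = 0.0000+9.0000−7.2500 = 1.7500
-12.0000·x − 6.0000·y = q_1−q_2 = -42.0000
0.0000·x − 6.0000·y = q_1−q_3 = -12.0000
solve first two rows → x=2.5000, y=2.0000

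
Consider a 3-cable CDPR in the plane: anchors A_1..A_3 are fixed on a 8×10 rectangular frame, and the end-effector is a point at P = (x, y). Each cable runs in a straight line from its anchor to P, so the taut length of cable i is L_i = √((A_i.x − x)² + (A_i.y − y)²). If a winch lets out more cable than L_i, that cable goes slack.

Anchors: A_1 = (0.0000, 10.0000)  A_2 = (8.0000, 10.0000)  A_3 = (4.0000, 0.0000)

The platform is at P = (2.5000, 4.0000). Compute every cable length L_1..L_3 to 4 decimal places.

L_1: Δ = A_1−P = (-2.5000, 6.0000) → ‖Δ‖ = √42.2500 = 6.5000
L_2: Δ = A_2−P = (5.5000, 6.0000) → ‖Δ‖ = √66.2500 = 8.1394
L_3: Δ = A_3−P = (1.5000, -4.0000) → ‖Δ‖ = √18.2500 = 4.2720

(6.5000, 8.1394, 4.2720)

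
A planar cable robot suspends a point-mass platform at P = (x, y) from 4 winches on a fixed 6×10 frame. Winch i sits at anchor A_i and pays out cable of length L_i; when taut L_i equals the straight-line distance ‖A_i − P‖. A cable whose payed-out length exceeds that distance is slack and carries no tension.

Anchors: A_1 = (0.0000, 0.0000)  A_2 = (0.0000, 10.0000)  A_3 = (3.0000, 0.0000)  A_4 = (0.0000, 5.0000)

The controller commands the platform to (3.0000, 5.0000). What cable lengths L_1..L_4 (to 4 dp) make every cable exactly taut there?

L_1 = √((0.0000−3.0000)² + (0.0000−5.0000)²) = 5.8310
L_2 = √((0.0000−3.0000)² + (10.0000−5.0000)²) = 5.8310
L_3 = √((3.0000−3.0000)² + (0.0000−5.0000)²) = 5.0000
L_4 = √((0.0000−3.0000)² + (5.0000−5.0000)²) = 3.0000

(5.8310, 5.8310, 5.0000, 3.0000)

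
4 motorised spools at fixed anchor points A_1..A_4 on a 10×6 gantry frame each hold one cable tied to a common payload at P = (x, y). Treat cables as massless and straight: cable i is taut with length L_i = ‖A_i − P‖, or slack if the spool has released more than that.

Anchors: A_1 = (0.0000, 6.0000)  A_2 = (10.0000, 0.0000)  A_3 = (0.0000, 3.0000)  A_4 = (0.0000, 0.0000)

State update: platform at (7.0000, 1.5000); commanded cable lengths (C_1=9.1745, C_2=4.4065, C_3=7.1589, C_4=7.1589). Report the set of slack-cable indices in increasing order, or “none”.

cable 1: √((-7.0000)²+(4.5000)²)=8.3217, C_1=9.1745: slack
cable 2: √((3.0000)²+(-1.5000)²)=3.3541, C_2=4.4065: slack
cable 3: √((-7.0000)²+(1.5000)²)=7.1589, C_3=7.1589: taut
cable 4: √((-7.0000)²+(-1.5000)²)=7.1589, C_4=7.1589: taut

1, 2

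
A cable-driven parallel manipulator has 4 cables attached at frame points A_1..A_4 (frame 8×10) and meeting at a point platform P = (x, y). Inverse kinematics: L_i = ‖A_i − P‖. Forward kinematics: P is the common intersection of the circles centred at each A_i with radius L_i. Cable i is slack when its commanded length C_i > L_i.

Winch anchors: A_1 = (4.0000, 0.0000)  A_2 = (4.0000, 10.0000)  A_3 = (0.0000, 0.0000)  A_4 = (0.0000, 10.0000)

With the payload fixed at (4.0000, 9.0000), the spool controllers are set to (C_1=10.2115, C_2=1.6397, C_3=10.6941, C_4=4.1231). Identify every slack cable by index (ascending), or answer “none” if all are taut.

1, 2, 3

cable 1: √((0.0000)²+(-9.0000)²)=9.0000, C_1=10.2115: slack
cable 2: √((0.0000)²+(1.0000)²)=1.0000, C_2=1.6397: slack
cable 3: √((-4.0000)²+(-9.0000)²)=9.8489, C_3=10.6941: slack
cable 4: √((-4.0000)²+(1.0000)²)=4.1231, C_4=4.1231: taut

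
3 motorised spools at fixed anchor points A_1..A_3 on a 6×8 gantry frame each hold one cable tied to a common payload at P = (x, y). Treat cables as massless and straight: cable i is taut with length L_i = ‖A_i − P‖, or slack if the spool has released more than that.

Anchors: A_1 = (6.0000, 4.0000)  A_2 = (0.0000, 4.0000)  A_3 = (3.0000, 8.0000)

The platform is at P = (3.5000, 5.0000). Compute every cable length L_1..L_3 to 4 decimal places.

cable 1: Δx=2.5000, Δy=-1.0000; L_1 = √(Δx²+Δy²) = 2.6926
cable 2: Δx=-3.5000, Δy=-1.0000; L_2 = √(Δx²+Δy²) = 3.6401
cable 3: Δx=-0.5000, Δy=3.0000; L_3 = √(Δx²+Δy²) = 3.0414

(2.6926, 3.6401, 3.0414)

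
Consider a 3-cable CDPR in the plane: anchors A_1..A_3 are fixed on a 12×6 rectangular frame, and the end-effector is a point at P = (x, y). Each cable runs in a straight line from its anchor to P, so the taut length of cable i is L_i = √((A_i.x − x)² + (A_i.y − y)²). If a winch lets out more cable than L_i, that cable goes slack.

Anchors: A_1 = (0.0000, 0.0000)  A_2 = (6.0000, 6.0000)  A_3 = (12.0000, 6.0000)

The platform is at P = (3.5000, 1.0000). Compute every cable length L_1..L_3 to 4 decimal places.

(3.6401, 5.5902, 9.8615)

cable 1: Δx=-3.5000, Δy=-1.0000; L_1 = √(Δx²+Δy²) = 3.6401
cable 2: Δx=2.5000, Δy=5.0000; L_2 = √(Δx²+Δy²) = 5.5902
cable 3: Δx=8.5000, Δy=5.0000; L_3 = √(Δx²+Δy²) = 9.8615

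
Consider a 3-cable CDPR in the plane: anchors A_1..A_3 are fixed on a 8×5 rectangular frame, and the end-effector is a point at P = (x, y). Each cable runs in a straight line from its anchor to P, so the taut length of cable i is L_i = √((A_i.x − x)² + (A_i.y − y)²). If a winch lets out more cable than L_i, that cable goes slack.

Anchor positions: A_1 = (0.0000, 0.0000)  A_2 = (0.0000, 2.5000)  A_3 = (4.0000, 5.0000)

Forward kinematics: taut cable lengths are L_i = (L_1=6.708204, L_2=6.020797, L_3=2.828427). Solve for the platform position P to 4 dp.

(6.0000, 3.0000)

each cable: (A_i−P)·(A_i−P) = L_i²; let k_i = ‖A_i‖²−L_i²
k_1 = 0.0000+0.0000−45.0000 = -45.0000
row 1: 0.0000x − 5.0000y = -15.0000  (k_2=-30.0000)
row 2: -8.0000x − 10.0000y = -78.0000  (k_3=33.0000)
Cramer on rows 1–2 → x = 6.0000, y = 3.0000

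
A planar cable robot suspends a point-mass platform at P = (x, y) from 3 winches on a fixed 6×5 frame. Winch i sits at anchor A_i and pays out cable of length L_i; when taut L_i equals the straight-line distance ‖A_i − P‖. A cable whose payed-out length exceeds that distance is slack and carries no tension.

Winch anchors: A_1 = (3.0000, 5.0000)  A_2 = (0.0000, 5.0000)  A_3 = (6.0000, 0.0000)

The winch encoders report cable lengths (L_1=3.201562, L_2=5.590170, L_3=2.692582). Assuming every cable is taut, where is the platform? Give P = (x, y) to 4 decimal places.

expand ‖A_i−P‖²=L_i² and subtract eq 1 (k_i ≔ ‖A_i‖²−L_i²)
k_1 = 9.0000+25.0000−10.2500 = 23.7500
eq1−eq2 → [6.0000  0.0000]·P = 30.0000
eq1−eq3 → [-6.0000  10.0000]·P = -5.0000
2×2 solve → P = (5.0000, 2.5000)

(5.0000, 2.5000)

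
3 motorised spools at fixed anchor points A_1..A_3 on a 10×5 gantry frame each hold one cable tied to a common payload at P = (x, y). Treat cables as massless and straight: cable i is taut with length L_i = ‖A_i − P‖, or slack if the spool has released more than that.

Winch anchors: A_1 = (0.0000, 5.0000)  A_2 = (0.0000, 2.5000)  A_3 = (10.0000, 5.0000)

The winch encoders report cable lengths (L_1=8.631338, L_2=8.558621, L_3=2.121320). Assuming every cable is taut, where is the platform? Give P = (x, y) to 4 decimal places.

each cable: (A_i−P)·(A_i−P) = L_i²; let k_i = ‖A_i‖²−L_i²
k_1 = 0.0000+25.0000−74.5000 = -49.5000
row 1: 0.0000x + 5.0000y = 17.5000  (k_2=-67.0000)
row 2: -20.0000x + 0.0000y = -170.0000  (k_3=120.5000)
Cramer on rows 1–2 → x = 8.5000, y = 3.5000

(8.5000, 3.5000)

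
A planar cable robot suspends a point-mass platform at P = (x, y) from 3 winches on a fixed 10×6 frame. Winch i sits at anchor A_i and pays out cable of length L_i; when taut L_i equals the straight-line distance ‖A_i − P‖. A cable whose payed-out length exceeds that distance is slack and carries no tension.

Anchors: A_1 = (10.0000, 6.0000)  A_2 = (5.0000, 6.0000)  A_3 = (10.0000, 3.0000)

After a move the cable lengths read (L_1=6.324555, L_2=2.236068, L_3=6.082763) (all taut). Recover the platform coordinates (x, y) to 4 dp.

each cable: (A_i−P)·(A_i−P) = L_i²; let k_i = ‖A_i‖²−L_i²
k_1 = 100.0000+36.0000−40.0000 = 96.0000
row 1: 10.0000x + 0.0000y = 40.0000  (k_2=56.0000)
row 2: 0.0000x + 6.0000y = 24.0000  (k_3=72.0000)
Cramer on rows 1–2 → x = 4.0000, y = 4.0000

(4.0000, 4.0000)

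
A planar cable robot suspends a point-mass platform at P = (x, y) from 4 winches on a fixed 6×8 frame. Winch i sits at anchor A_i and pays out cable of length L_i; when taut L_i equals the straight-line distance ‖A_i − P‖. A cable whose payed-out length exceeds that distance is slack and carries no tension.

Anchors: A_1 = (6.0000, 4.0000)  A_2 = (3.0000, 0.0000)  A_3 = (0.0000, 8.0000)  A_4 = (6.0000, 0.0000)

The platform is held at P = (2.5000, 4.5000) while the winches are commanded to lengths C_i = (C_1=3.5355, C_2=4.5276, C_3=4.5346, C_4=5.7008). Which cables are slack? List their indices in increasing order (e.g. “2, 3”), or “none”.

cable 1: √((3.5000)²+(-0.5000)²)=3.5355, C_1=3.5355: taut
cable 2: √((0.5000)²+(-4.5000)²)=4.5277, C_2=4.5276: taut
cable 3: √((-2.5000)²+(3.5000)²)=4.3012, C_3=4.5346: slack
cable 4: √((3.5000)²+(-4.5000)²)=5.7009, C_4=5.7008: taut

3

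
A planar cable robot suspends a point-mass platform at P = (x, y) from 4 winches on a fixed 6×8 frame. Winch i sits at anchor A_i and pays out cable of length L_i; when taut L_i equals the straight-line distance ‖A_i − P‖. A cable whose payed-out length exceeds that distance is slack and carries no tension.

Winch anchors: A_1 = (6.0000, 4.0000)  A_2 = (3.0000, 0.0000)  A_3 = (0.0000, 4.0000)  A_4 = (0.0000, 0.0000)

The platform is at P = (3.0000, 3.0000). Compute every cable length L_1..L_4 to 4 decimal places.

cable 1: Δx=3.0000, Δy=1.0000; L_1 = √(Δx²+Δy²) = 3.1623
cable 2: Δx=0.0000, Δy=-3.0000; L_2 = √(Δx²+Δy²) = 3.0000
cable 3: Δx=-3.0000, Δy=1.0000; L_3 = √(Δx²+Δy²) = 3.1623
cable 4: Δx=-3.0000, Δy=-3.0000; L_4 = √(Δx²+Δy²) = 4.2426

(3.1623, 3.0000, 3.1623, 4.2426)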